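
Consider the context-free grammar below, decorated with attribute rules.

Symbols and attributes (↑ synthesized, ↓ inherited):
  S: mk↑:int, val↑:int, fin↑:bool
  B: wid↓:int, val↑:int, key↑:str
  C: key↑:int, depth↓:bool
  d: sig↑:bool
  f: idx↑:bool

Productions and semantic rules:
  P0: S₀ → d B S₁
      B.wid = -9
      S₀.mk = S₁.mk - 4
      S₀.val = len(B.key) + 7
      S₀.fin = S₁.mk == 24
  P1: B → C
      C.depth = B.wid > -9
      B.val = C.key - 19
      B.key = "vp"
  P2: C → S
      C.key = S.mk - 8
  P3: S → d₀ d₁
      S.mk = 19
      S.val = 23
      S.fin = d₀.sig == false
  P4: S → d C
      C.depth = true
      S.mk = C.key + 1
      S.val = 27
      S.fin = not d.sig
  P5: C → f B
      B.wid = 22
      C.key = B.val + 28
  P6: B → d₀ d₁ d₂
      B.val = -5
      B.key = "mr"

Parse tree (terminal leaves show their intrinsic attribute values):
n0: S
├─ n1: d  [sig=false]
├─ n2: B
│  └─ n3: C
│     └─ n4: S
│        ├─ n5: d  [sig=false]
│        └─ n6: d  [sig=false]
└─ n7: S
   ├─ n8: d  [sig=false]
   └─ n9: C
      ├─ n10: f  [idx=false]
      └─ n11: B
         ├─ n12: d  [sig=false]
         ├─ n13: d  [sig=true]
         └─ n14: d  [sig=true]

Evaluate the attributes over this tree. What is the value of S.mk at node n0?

1. n1.sig = false  [terminal]
2. n2.wid = -9  [-9]
3. n3.depth = false  [B.wid > -9]
4. n5.sig = false  [terminal]
5. n6.sig = false  [terminal]
6. n4.mk = 19  [19]
7. n4.val = 23  [23]
8. n4.fin = true  [d₀.sig == false]
9. n3.key = 11  [S.mk - 8]
10. n2.val = -8  [C.key - 19]
11. n2.key = "vp"  ["vp"]
12. n8.sig = false  [terminal]
13. n9.depth = true  [true]
14. n10.idx = false  [terminal]
15. n11.wid = 22  [22]
16. n12.sig = false  [terminal]
17. n13.sig = true  [terminal]
18. n14.sig = true  [terminal]
19. n11.val = -5  [-5]
20. n11.key = "mr"  ["mr"]
21. n9.key = 23  [B.val + 28]
22. n7.mk = 24  [C.key + 1]
23. n7.val = 27  [27]
24. n7.fin = true  [not d.sig]
25. n0.mk = 20  [S₁.mk - 4]
26. n0.val = 9  [len(B.key) + 7]
27. n0.fin = true  [S₁.mk == 24]

20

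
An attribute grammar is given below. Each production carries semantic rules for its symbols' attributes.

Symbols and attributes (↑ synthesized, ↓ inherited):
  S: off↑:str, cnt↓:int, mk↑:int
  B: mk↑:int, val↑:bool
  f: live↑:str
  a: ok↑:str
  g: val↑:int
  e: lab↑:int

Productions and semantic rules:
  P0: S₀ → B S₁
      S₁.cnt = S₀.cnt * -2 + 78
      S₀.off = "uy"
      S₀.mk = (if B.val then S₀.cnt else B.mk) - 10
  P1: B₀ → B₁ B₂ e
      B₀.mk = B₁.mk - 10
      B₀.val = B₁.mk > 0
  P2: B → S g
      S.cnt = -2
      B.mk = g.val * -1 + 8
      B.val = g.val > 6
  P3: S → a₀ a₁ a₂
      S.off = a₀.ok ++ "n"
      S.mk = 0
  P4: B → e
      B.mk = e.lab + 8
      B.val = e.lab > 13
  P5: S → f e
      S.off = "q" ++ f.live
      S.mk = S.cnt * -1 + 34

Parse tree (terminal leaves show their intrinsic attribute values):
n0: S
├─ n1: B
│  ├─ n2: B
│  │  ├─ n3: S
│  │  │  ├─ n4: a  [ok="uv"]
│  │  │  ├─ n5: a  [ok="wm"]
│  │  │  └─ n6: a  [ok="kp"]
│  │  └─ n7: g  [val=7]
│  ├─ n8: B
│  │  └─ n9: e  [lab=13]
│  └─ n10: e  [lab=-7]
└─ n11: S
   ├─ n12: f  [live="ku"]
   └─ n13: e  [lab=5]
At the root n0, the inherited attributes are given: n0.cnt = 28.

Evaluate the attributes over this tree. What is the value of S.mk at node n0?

18

1. n0.cnt = 28  [given at root]
2. n3.cnt = -2  [-2]
3. n4.ok = "uv"  [terminal]
4. n5.ok = "wm"  [terminal]
5. n6.ok = "kp"  [terminal]
6. n3.off = "uvn"  [a₀.ok ++ "n"]
7. n3.mk = 0  [0]
8. n7.val = 7  [terminal]
9. n2.mk = 1  [g.val * -1 + 8]
10. n2.val = true  [g.val > 6]
11. n9.lab = 13  [terminal]
12. n8.mk = 21  [e.lab + 8]
13. n8.val = false  [e.lab > 13]
14. n10.lab = -7  [terminal]
15. n1.mk = -9  [B₁.mk - 10]
16. n1.val = true  [B₁.mk > 0]
17. n11.cnt = 22  [S₀.cnt * -2 + 78]
18. n12.live = "ku"  [terminal]
19. n13.lab = 5  [terminal]
20. n11.off = "qku"  ["q" ++ f.live]
21. n11.mk = 12  [S.cnt * -1 + 34]
22. n0.off = "uy"  ["uy"]
23. n0.mk = 18  [(if B.val then S₀.cnt else B.mk) - 10]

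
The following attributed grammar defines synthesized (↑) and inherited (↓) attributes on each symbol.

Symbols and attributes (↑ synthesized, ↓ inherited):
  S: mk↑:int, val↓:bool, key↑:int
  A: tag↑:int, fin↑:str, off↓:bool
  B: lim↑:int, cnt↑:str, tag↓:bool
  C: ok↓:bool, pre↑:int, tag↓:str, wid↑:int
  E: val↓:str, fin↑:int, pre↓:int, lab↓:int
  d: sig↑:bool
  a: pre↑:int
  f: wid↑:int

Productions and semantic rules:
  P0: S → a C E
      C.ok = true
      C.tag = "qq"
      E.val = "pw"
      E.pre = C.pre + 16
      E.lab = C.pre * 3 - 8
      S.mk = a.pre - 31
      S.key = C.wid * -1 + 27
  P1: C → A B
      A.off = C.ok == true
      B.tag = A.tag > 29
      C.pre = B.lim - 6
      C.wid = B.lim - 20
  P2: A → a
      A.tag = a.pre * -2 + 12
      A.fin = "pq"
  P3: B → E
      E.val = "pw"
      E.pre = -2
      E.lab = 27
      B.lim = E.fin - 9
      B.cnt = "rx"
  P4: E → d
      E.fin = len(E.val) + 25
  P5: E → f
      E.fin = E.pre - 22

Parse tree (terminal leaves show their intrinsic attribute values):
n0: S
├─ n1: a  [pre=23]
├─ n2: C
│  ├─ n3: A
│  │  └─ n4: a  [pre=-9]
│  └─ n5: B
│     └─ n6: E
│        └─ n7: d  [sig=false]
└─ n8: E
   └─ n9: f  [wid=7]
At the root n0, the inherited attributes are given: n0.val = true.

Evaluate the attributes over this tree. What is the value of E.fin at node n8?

6

1. n0.val = true  [given at root]
2. n1.pre = 23  [terminal]
3. n2.ok = true  [true]
4. n2.tag = "qq"  ["qq"]
5. n3.off = true  [C.ok == true]
6. n4.pre = -9  [terminal]
7. n3.tag = 30  [a.pre * -2 + 12]
8. n3.fin = "pq"  ["pq"]
9. n5.tag = true  [A.tag > 29]
10. n6.val = "pw"  ["pw"]
11. n6.pre = -2  [-2]
12. n6.lab = 27  [27]
13. n7.sig = false  [terminal]
14. n6.fin = 27  [len(E.val) + 25]
15. n5.lim = 18  [E.fin - 9]
16. n5.cnt = "rx"  ["rx"]
17. n2.pre = 12  [B.lim - 6]
18. n2.wid = -2  [B.lim - 20]
19. n8.val = "pw"  ["pw"]
20. n8.pre = 28  [C.pre + 16]
21. n8.lab = 28  [C.pre * 3 - 8]
22. n9.wid = 7  [terminal]
23. n8.fin = 6  [E.pre - 22]
24. n0.mk = -8  [a.pre - 31]
25. n0.key = 29  [C.wid * -1 + 27]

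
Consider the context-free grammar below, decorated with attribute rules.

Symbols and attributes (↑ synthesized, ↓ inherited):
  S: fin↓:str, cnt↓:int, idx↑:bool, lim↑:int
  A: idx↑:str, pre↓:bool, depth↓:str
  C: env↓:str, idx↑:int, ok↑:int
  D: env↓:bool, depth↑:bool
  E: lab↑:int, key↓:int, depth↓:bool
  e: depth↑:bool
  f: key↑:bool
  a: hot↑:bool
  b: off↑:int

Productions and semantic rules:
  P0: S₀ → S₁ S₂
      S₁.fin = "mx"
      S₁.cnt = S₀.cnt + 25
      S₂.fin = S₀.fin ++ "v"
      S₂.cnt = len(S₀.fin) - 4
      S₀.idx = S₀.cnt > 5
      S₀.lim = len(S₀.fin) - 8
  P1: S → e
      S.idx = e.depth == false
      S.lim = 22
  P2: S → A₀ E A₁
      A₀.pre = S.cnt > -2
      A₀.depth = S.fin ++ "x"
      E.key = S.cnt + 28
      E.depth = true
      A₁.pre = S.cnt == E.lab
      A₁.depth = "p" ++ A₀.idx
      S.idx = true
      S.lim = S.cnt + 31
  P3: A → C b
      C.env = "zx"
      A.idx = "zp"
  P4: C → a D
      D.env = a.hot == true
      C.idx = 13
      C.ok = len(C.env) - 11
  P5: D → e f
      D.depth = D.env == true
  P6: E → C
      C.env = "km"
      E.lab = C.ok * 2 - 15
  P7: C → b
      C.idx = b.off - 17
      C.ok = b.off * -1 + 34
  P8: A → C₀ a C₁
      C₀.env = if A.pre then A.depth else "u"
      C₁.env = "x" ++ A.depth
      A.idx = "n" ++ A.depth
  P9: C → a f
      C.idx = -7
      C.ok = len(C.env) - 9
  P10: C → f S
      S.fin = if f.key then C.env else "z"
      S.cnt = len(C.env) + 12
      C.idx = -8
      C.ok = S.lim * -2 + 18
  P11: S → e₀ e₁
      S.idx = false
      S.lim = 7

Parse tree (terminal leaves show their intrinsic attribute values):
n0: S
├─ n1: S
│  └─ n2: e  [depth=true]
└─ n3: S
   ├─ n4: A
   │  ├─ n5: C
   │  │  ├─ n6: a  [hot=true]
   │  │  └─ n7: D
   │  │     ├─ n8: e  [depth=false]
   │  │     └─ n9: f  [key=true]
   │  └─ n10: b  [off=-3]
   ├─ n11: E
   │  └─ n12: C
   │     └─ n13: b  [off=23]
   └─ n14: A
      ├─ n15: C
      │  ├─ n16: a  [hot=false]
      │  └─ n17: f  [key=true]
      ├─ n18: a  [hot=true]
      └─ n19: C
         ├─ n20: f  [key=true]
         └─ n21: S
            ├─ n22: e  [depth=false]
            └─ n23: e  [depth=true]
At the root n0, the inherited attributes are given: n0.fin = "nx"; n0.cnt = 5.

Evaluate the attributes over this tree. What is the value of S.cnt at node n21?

1. n0.fin = "nx"  [given at root]
2. n0.cnt = 5  [given at root]
3. n1.fin = "mx"  ["mx"]
4. n1.cnt = 30  [S₀.cnt + 25]
5. n2.depth = true  [terminal]
6. n1.idx = false  [e.depth == false]
7. n1.lim = 22  [22]
8. n3.fin = "nxv"  [S₀.fin ++ "v"]
9. n3.cnt = -2  [len(S₀.fin) - 4]
10. n4.pre = false  [S.cnt > -2]
11. n4.depth = "nxvx"  [S.fin ++ "x"]
12. n5.env = "zx"  ["zx"]
13. n6.hot = true  [terminal]
14. n7.env = true  [a.hot == true]
15. n8.depth = false  [terminal]
16. n9.key = true  [terminal]
17. n7.depth = true  [D.env == true]
18. n5.idx = 13  [13]
19. n5.ok = -9  [len(C.env) - 11]
20. n10.off = -3  [terminal]
21. n4.idx = "zp"  ["zp"]
22. n11.key = 26  [S.cnt + 28]
23. n11.depth = true  [true]
24. n12.env = "km"  ["km"]
25. n13.off = 23  [terminal]
26. n12.idx = 6  [b.off - 17]
27. n12.ok = 11  [b.off * -1 + 34]
28. n11.lab = 7  [C.ok * 2 - 15]
29. n14.pre = false  [S.cnt == E.lab]
30. n14.depth = "pzp"  ["p" ++ A₀.idx]
31. n15.env = "u"  [if A.pre then A.depth else "u"]
32. n16.hot = false  [terminal]
33. n17.key = true  [terminal]
34. n15.idx = -7  [-7]
35. n15.ok = -8  [len(C.env) - 9]
36. n18.hot = true  [terminal]
37. n19.env = "xpzp"  ["x" ++ A.depth]
38. n20.key = true  [terminal]
39. n21.fin = "xpzp"  [if f.key then C.env else "z"]
40. n21.cnt = 16  [len(C.env) + 12]
41. n22.depth = false  [terminal]
42. n23.depth = true  [terminal]
43. n21.idx = false  [false]
44. n21.lim = 7  [7]
45. n19.idx = -8  [-8]
46. n19.ok = 4  [S.lim * -2 + 18]
47. n14.idx = "npzp"  ["n" ++ A.depth]
48. n3.idx = true  [true]
49. n3.lim = 29  [S.cnt + 31]
50. n0.idx = false  [S₀.cnt > 5]
51. n0.lim = -6  [len(S₀.fin) - 8]

16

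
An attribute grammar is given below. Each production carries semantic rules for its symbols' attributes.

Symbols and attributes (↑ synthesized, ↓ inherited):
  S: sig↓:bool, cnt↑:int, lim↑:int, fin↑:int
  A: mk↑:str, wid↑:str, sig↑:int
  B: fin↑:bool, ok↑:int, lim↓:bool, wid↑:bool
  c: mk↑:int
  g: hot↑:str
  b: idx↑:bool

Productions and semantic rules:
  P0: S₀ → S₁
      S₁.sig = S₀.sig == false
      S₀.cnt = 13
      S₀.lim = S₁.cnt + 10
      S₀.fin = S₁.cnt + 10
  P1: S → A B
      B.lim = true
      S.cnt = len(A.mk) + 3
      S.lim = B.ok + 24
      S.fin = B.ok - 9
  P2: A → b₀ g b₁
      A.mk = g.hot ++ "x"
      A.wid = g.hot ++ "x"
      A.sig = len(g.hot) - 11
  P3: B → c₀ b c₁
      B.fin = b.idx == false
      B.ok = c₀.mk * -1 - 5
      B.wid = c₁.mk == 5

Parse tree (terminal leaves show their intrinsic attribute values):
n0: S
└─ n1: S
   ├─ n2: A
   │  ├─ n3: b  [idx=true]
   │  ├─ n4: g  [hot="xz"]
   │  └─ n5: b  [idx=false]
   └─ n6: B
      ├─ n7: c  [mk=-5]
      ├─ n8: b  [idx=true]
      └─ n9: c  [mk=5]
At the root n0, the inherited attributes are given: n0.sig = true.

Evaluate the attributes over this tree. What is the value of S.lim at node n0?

1. n0.sig = true  [given at root]
2. n1.sig = false  [S₀.sig == false]
3. n3.idx = true  [terminal]
4. n4.hot = "xz"  [terminal]
5. n5.idx = false  [terminal]
6. n2.mk = "xzx"  [g.hot ++ "x"]
7. n2.wid = "xzx"  [g.hot ++ "x"]
8. n2.sig = -9  [len(g.hot) - 11]
9. n6.lim = true  [true]
10. n7.mk = -5  [terminal]
11. n8.idx = true  [terminal]
12. n9.mk = 5  [terminal]
13. n6.fin = false  [b.idx == false]
14. n6.ok = 0  [c₀.mk * -1 - 5]
15. n6.wid = true  [c₁.mk == 5]
16. n1.cnt = 6  [len(A.mk) + 3]
17. n1.lim = 24  [B.ok + 24]
18. n1.fin = -9  [B.ok - 9]
19. n0.cnt = 13  [13]
20. n0.lim = 16  [S₁.cnt + 10]
21. n0.fin = 16  [S₁.cnt + 10]

16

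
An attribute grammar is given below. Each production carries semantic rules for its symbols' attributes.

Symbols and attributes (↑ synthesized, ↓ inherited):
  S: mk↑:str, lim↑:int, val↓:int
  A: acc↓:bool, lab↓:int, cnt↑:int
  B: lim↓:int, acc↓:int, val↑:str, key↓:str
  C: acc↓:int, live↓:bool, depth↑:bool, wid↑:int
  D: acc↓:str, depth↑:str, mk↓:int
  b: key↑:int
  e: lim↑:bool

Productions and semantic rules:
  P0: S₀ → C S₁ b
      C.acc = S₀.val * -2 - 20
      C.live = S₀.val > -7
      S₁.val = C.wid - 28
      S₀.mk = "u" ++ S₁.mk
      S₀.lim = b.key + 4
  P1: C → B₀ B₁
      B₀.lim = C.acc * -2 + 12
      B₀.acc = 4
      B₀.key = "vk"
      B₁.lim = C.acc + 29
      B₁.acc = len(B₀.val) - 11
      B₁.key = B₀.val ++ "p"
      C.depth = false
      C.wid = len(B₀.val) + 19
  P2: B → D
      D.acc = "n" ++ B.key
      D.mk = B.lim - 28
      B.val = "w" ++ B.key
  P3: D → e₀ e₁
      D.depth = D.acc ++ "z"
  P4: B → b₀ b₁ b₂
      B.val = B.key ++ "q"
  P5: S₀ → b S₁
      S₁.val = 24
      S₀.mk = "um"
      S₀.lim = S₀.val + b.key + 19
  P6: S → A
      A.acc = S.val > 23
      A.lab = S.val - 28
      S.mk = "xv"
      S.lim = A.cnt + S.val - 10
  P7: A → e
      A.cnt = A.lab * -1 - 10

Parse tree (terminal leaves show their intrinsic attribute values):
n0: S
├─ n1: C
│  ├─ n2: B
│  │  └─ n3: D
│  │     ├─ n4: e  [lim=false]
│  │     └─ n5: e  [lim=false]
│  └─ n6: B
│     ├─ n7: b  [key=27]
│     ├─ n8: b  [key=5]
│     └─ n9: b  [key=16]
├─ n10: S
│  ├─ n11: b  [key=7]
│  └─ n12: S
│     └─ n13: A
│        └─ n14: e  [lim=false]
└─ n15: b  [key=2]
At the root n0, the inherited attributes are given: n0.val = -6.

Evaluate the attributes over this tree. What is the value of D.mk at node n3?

0

1. n0.val = -6  [given at root]
2. n1.acc = -8  [S₀.val * -2 - 20]
3. n1.live = true  [S₀.val > -7]
4. n2.lim = 28  [C.acc * -2 + 12]
5. n2.acc = 4  [4]
6. n2.key = "vk"  ["vk"]
7. n3.acc = "nvk"  ["n" ++ B.key]
8. n3.mk = 0  [B.lim - 28]
9. n4.lim = false  [terminal]
10. n5.lim = false  [terminal]
11. n3.depth = "nvkz"  [D.acc ++ "z"]
12. n2.val = "wvk"  ["w" ++ B.key]
13. n6.lim = 21  [C.acc + 29]
14. n6.acc = -8  [len(B₀.val) - 11]
15. n6.key = "wvkp"  [B₀.val ++ "p"]
16. n7.key = 27  [terminal]
17. n8.key = 5  [terminal]
18. n9.key = 16  [terminal]
19. n6.val = "wvkpq"  [B.key ++ "q"]
20. n1.depth = false  [false]
21. n1.wid = 22  [len(B₀.val) + 19]
22. n10.val = -6  [C.wid - 28]
23. n11.key = 7  [terminal]
24. n12.val = 24  [24]
25. n13.acc = true  [S.val > 23]
26. n13.lab = -4  [S.val - 28]
27. n14.lim = false  [terminal]
28. n13.cnt = -6  [A.lab * -1 - 10]
29. n12.mk = "xv"  ["xv"]
30. n12.lim = 8  [A.cnt + S.val - 10]
31. n10.mk = "um"  ["um"]
32. n10.lim = 20  [S₀.val + b.key + 19]
33. n15.key = 2  [terminal]
34. n0.mk = "uum"  ["u" ++ S₁.mk]
35. n0.lim = 6  [b.key + 4]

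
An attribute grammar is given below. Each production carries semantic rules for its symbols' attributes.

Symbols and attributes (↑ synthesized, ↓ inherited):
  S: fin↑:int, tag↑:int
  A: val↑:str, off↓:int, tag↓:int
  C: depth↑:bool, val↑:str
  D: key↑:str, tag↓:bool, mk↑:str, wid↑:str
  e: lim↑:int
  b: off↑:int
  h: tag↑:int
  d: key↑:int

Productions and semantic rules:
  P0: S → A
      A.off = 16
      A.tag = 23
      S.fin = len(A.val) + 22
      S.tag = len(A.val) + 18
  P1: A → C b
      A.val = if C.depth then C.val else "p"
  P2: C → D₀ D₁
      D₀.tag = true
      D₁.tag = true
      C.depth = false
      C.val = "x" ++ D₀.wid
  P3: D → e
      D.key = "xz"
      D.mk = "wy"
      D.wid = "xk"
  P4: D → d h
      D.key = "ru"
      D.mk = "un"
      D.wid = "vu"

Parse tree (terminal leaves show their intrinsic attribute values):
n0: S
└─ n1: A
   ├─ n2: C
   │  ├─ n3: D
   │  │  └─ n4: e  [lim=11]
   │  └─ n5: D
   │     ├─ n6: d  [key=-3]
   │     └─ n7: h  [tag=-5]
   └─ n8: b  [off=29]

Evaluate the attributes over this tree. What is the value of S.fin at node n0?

23

1. n1.off = 16  [16]
2. n1.tag = 23  [23]
3. n3.tag = true  [true]
4. n4.lim = 11  [terminal]
5. n3.key = "xz"  ["xz"]
6. n3.mk = "wy"  ["wy"]
7. n3.wid = "xk"  ["xk"]
8. n5.tag = true  [true]
9. n6.key = -3  [terminal]
10. n7.tag = -5  [terminal]
11. n5.key = "ru"  ["ru"]
12. n5.mk = "un"  ["un"]
13. n5.wid = "vu"  ["vu"]
14. n2.depth = false  [false]
15. n2.val = "xxk"  ["x" ++ D₀.wid]
16. n8.off = 29  [terminal]
17. n1.val = "p"  [if C.depth then C.val else "p"]
18. n0.fin = 23  [len(A.val) + 22]
19. n0.tag = 19  [len(A.val) + 18]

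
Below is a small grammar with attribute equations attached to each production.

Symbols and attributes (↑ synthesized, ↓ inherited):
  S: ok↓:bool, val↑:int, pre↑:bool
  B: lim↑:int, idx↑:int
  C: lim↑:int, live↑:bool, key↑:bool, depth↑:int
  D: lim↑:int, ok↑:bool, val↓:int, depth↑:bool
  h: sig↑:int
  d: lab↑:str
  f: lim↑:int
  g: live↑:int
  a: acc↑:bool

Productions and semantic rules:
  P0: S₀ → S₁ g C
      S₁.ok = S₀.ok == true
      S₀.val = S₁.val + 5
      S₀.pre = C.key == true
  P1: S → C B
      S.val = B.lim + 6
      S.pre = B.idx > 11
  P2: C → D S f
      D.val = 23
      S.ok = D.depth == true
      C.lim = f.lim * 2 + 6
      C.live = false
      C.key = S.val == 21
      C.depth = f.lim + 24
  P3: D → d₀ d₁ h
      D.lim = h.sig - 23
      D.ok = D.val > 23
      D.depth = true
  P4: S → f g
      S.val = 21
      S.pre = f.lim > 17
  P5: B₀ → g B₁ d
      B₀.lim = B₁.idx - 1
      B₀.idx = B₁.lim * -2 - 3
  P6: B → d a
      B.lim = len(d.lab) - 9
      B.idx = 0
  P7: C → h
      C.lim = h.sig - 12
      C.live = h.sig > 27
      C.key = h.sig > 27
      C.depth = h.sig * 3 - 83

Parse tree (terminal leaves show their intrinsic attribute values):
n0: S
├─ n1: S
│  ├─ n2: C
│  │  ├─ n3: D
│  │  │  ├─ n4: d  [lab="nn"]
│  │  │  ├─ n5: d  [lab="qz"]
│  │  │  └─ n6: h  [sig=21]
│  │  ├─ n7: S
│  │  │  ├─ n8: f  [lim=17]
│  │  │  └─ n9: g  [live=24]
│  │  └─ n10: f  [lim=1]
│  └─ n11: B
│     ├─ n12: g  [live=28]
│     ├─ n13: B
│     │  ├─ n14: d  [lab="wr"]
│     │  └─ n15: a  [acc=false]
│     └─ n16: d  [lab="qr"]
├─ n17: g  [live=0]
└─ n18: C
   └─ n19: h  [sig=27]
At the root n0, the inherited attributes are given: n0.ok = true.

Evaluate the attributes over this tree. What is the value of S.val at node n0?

10

1. n0.ok = true  [given at root]
2. n1.ok = true  [S₀.ok == true]
3. n3.val = 23  [23]
4. n4.lab = "nn"  [terminal]
5. n5.lab = "qz"  [terminal]
6. n6.sig = 21  [terminal]
7. n3.lim = -2  [h.sig - 23]
8. n3.ok = false  [D.val > 23]
9. n3.depth = true  [true]
10. n7.ok = true  [D.depth == true]
11. n8.lim = 17  [terminal]
12. n9.live = 24  [terminal]
13. n7.val = 21  [21]
14. n7.pre = false  [f.lim > 17]
15. n10.lim = 1  [terminal]
16. n2.lim = 8  [f.lim * 2 + 6]
17. n2.live = false  [false]
18. n2.key = true  [S.val == 21]
19. n2.depth = 25  [f.lim + 24]
20. n12.live = 28  [terminal]
21. n14.lab = "wr"  [terminal]
22. n15.acc = false  [terminal]
23. n13.lim = -7  [len(d.lab) - 9]
24. n13.idx = 0  [0]
25. n16.lab = "qr"  [terminal]
26. n11.lim = -1  [B₁.idx - 1]
27. n11.idx = 11  [B₁.lim * -2 - 3]
28. n1.val = 5  [B.lim + 6]
29. n1.pre = false  [B.idx > 11]
30. n17.live = 0  [terminal]
31. n19.sig = 27  [terminal]
32. n18.lim = 15  [h.sig - 12]
33. n18.live = false  [h.sig > 27]
34. n18.key = false  [h.sig > 27]
35. n18.depth = -2  [h.sig * 3 - 83]
36. n0.val = 10  [S₁.val + 5]
37. n0.pre = false  [C.key == true]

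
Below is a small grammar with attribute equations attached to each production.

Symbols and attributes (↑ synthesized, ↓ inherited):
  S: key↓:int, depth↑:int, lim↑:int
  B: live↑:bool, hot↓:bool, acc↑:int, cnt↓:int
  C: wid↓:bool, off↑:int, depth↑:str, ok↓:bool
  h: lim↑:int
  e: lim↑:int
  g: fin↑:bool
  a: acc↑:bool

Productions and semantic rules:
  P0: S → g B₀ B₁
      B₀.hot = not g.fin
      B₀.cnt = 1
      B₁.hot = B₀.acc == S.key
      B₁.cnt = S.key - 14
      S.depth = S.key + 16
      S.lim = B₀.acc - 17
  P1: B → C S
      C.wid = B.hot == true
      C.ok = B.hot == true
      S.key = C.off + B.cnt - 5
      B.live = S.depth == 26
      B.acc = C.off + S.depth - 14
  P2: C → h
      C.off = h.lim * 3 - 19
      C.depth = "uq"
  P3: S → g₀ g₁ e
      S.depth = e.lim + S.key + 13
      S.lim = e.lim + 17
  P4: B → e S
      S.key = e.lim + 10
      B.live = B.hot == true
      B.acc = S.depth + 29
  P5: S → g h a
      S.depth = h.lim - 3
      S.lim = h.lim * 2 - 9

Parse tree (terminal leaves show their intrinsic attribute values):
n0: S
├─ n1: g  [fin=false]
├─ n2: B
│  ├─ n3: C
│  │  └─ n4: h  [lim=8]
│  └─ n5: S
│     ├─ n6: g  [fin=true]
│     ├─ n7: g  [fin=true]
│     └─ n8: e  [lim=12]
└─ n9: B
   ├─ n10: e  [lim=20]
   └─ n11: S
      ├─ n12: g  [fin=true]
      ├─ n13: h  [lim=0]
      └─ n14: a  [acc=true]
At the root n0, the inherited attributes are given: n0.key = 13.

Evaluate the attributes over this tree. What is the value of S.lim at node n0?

0

1. n0.key = 13  [given at root]
2. n1.fin = false  [terminal]
3. n2.hot = true  [not g.fin]
4. n2.cnt = 1  [1]
5. n3.wid = true  [B.hot == true]
6. n3.ok = true  [B.hot == true]
7. n4.lim = 8  [terminal]
8. n3.off = 5  [h.lim * 3 - 19]
9. n3.depth = "uq"  ["uq"]
10. n5.key = 1  [C.off + B.cnt - 5]
11. n6.fin = true  [terminal]
12. n7.fin = true  [terminal]
13. n8.lim = 12  [terminal]
14. n5.depth = 26  [e.lim + S.key + 13]
15. n5.lim = 29  [e.lim + 17]
16. n2.live = true  [S.depth == 26]
17. n2.acc = 17  [C.off + S.depth - 14]
18. n9.hot = false  [B₀.acc == S.key]
19. n9.cnt = -1  [S.key - 14]
20. n10.lim = 20  [terminal]
21. n11.key = 30  [e.lim + 10]
22. n12.fin = true  [terminal]
23. n13.lim = 0  [terminal]
24. n14.acc = true  [terminal]
25. n11.depth = -3  [h.lim - 3]
26. n11.lim = -9  [h.lim * 2 - 9]
27. n9.live = false  [B.hot == true]
28. n9.acc = 26  [S.depth + 29]
29. n0.depth = 29  [S.key + 16]
30. n0.lim = 0  [B₀.acc - 17]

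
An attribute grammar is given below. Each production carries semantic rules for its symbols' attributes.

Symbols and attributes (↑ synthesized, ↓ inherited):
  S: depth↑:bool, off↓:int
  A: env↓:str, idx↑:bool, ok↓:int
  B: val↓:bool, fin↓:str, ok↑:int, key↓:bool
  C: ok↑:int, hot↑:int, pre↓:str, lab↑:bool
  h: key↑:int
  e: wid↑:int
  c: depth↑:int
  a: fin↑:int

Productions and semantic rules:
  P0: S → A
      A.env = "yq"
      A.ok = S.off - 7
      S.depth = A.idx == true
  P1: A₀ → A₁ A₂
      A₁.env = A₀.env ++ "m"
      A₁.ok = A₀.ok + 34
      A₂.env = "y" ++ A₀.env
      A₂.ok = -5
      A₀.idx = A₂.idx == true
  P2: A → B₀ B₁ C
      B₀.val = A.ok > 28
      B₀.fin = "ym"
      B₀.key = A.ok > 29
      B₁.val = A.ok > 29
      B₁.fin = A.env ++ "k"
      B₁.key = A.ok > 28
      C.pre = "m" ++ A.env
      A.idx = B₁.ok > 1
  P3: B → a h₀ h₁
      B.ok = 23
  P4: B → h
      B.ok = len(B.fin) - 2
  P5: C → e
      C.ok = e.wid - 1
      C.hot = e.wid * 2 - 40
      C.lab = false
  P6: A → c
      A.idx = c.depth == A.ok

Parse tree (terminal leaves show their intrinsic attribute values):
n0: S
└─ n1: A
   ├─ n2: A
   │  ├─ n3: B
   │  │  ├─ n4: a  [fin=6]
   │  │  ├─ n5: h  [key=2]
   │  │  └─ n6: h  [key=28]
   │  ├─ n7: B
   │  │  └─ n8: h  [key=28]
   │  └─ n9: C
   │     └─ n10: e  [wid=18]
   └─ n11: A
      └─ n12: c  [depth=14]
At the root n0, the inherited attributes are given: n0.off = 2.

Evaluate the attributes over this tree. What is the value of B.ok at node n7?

2

1. n0.off = 2  [given at root]
2. n1.env = "yq"  ["yq"]
3. n1.ok = -5  [S.off - 7]
4. n2.env = "yqm"  [A₀.env ++ "m"]
5. n2.ok = 29  [A₀.ok + 34]
6. n3.val = true  [A.ok > 28]
7. n3.fin = "ym"  ["ym"]
8. n3.key = false  [A.ok > 29]
9. n4.fin = 6  [terminal]
10. n5.key = 2  [terminal]
11. n6.key = 28  [terminal]
12. n3.ok = 23  [23]
13. n7.val = false  [A.ok > 29]
14. n7.fin = "yqmk"  [A.env ++ "k"]
15. n7.key = true  [A.ok > 28]
16. n8.key = 28  [terminal]
17. n7.ok = 2  [len(B.fin) - 2]
18. n9.pre = "myqm"  ["m" ++ A.env]
19. n10.wid = 18  [terminal]
20. n9.ok = 17  [e.wid - 1]
21. n9.hot = -4  [e.wid * 2 - 40]
22. n9.lab = false  [false]
23. n2.idx = true  [B₁.ok > 1]
24. n11.env = "yyq"  ["y" ++ A₀.env]
25. n11.ok = -5  [-5]
26. n12.depth = 14  [terminal]
27. n11.idx = false  [c.depth == A.ok]
28. n1.idx = false  [A₂.idx == true]
29. n0.depth = false  [A.idx == true]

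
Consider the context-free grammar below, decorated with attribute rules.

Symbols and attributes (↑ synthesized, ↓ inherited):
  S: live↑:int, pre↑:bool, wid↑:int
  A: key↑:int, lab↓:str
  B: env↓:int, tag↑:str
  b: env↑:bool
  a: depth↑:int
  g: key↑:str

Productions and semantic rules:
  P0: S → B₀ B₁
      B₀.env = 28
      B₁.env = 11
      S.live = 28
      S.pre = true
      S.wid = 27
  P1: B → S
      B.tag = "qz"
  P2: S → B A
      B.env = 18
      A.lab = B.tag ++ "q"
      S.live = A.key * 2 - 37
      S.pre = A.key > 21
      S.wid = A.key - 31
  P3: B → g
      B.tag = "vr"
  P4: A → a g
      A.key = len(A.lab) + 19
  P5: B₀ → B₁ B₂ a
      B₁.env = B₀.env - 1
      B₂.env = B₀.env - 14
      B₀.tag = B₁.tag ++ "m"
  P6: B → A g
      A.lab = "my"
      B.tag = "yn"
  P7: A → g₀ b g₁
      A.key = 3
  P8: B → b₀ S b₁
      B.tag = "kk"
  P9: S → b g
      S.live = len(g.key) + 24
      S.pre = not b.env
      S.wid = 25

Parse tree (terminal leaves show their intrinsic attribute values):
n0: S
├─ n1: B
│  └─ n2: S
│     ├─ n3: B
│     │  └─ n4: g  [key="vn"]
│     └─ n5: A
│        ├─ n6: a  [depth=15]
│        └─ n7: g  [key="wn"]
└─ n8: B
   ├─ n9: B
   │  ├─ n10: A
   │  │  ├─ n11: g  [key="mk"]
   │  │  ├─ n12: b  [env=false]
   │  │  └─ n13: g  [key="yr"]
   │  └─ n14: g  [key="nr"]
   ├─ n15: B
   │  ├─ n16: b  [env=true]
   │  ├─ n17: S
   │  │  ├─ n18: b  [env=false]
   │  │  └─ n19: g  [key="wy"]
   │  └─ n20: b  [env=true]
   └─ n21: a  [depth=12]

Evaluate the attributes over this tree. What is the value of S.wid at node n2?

-9

1. n1.env = 28  [28]
2. n3.env = 18  [18]
3. n4.key = "vn"  [terminal]
4. n3.tag = "vr"  ["vr"]
5. n5.lab = "vrq"  [B.tag ++ "q"]
6. n6.depth = 15  [terminal]
7. n7.key = "wn"  [terminal]
8. n5.key = 22  [len(A.lab) + 19]
9. n2.live = 7  [A.key * 2 - 37]
10. n2.pre = true  [A.key > 21]
11. n2.wid = -9  [A.key - 31]
12. n1.tag = "qz"  ["qz"]
13. n8.env = 11  [11]
14. n9.env = 10  [B₀.env - 1]
15. n10.lab = "my"  ["my"]
16. n11.key = "mk"  [terminal]
17. n12.env = false  [terminal]
18. n13.key = "yr"  [terminal]
19. n10.key = 3  [3]
20. n14.key = "nr"  [terminal]
21. n9.tag = "yn"  ["yn"]
22. n15.env = -3  [B₀.env - 14]
23. n16.env = true  [terminal]
24. n18.env = false  [terminal]
25. n19.key = "wy"  [terminal]
26. n17.live = 26  [len(g.key) + 24]
27. n17.pre = true  [not b.env]
28. n17.wid = 25  [25]
29. n20.env = true  [terminal]
30. n15.tag = "kk"  ["kk"]
31. n21.depth = 12  [terminal]
32. n8.tag = "ynm"  [B₁.tag ++ "m"]
33. n0.live = 28  [28]
34. n0.pre = true  [true]
35. n0.wid = 27  [27]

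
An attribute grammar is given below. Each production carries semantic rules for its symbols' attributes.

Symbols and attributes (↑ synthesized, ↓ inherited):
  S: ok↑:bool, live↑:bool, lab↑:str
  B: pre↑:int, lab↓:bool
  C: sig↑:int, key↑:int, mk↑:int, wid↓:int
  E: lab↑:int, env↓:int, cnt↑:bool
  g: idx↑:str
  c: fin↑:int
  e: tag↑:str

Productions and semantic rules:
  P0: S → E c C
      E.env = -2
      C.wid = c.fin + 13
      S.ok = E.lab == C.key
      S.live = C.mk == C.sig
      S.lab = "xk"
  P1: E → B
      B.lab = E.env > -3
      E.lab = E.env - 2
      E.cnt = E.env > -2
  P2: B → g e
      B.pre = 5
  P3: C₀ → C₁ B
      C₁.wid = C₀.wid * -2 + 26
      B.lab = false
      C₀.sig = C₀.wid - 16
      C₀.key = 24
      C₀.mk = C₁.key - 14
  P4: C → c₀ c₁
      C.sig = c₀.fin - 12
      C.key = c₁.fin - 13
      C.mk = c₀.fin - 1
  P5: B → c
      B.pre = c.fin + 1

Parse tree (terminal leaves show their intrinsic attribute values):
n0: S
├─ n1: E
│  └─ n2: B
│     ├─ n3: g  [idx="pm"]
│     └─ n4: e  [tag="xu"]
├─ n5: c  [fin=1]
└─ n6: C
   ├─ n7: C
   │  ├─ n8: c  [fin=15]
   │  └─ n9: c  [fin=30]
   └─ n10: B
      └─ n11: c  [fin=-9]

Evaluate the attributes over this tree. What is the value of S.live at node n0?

1. n1.env = -2  [-2]
2. n2.lab = true  [E.env > -3]
3. n3.idx = "pm"  [terminal]
4. n4.tag = "xu"  [terminal]
5. n2.pre = 5  [5]
6. n1.lab = -4  [E.env - 2]
7. n1.cnt = false  [E.env > -2]
8. n5.fin = 1  [terminal]
9. n6.wid = 14  [c.fin + 13]
10. n7.wid = -2  [C₀.wid * -2 + 26]
11. n8.fin = 15  [terminal]
12. n9.fin = 30  [terminal]
13. n7.sig = 3  [c₀.fin - 12]
14. n7.key = 17  [c₁.fin - 13]
15. n7.mk = 14  [c₀.fin - 1]
16. n10.lab = false  [false]
17. n11.fin = -9  [terminal]
18. n10.pre = -8  [c.fin + 1]
19. n6.sig = -2  [C₀.wid - 16]
20. n6.key = 24  [24]
21. n6.mk = 3  [C₁.key - 14]
22. n0.ok = false  [E.lab == C.key]
23. n0.live = false  [C.mk == C.sig]
24. n0.lab = "xk"  ["xk"]

false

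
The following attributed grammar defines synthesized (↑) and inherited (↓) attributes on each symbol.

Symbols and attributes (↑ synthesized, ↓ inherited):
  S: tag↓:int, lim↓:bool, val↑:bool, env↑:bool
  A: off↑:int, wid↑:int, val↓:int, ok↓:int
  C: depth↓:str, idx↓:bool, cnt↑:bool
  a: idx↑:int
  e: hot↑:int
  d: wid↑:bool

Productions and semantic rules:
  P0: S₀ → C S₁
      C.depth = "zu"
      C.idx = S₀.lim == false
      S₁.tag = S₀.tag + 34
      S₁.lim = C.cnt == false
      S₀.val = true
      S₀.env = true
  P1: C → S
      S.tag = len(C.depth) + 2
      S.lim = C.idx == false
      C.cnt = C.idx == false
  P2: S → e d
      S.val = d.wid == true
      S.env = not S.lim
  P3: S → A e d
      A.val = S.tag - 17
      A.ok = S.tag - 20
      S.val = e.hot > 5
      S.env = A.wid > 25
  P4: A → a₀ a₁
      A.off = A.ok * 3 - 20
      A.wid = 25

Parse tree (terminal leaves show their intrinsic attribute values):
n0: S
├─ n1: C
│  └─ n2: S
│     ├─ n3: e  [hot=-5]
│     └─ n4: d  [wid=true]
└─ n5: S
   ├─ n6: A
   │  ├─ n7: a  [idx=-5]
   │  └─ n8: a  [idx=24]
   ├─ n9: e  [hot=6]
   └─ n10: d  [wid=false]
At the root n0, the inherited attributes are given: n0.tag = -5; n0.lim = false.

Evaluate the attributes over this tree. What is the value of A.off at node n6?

1. n0.tag = -5  [given at root]
2. n0.lim = false  [given at root]
3. n1.depth = "zu"  ["zu"]
4. n1.idx = true  [S₀.lim == false]
5. n2.tag = 4  [len(C.depth) + 2]
6. n2.lim = false  [C.idx == false]
7. n3.hot = -5  [terminal]
8. n4.wid = true  [terminal]
9. n2.val = true  [d.wid == true]
10. n2.env = true  [not S.lim]
11. n1.cnt = false  [C.idx == false]
12. n5.tag = 29  [S₀.tag + 34]
13. n5.lim = true  [C.cnt == false]
14. n6.val = 12  [S.tag - 17]
15. n6.ok = 9  [S.tag - 20]
16. n7.idx = -5  [terminal]
17. n8.idx = 24  [terminal]
18. n6.off = 7  [A.ok * 3 - 20]
19. n6.wid = 25  [25]
20. n9.hot = 6  [terminal]
21. n10.wid = false  [terminal]
22. n5.val = true  [e.hot > 5]
23. n5.env = false  [A.wid > 25]
24. n0.val = true  [true]
25. n0.env = true  [true]

7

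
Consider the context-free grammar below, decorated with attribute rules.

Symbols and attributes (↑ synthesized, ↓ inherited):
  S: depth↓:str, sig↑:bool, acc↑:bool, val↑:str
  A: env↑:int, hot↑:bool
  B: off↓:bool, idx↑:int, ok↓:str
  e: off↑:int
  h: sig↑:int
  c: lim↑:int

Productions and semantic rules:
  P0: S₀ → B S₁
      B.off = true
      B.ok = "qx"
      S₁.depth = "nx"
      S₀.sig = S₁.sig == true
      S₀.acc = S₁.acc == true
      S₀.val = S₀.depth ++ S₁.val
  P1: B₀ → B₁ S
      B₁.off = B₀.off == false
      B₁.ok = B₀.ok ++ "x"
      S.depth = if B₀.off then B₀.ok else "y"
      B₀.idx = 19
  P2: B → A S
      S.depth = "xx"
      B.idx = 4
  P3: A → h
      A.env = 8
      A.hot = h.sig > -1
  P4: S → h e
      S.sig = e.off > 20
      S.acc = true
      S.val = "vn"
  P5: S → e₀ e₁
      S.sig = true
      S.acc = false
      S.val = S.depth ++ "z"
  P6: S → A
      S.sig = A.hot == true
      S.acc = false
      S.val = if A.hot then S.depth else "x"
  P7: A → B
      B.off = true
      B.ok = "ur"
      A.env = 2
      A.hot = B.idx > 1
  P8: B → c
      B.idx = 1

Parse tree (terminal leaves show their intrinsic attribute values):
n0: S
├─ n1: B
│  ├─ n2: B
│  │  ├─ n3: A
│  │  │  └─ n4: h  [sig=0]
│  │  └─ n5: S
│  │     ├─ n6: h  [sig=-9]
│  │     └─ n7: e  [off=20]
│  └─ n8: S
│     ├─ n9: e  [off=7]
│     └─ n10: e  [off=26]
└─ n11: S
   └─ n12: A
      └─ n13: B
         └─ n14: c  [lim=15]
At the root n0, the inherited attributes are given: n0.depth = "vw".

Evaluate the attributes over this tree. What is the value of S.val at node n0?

1. n0.depth = "vw"  [given at root]
2. n1.off = true  [true]
3. n1.ok = "qx"  ["qx"]
4. n2.off = false  [B₀.off == false]
5. n2.ok = "qxx"  [B₀.ok ++ "x"]
6. n4.sig = 0  [terminal]
7. n3.env = 8  [8]
8. n3.hot = true  [h.sig > -1]
9. n5.depth = "xx"  ["xx"]
10. n6.sig = -9  [terminal]
11. n7.off = 20  [terminal]
12. n5.sig = false  [e.off > 20]
13. n5.acc = true  [true]
14. n5.val = "vn"  ["vn"]
15. n2.idx = 4  [4]
16. n8.depth = "qx"  [if B₀.off then B₀.ok else "y"]
17. n9.off = 7  [terminal]
18. n10.off = 26  [terminal]
19. n8.sig = true  [true]
20. n8.acc = false  [false]
21. n8.val = "qxz"  [S.depth ++ "z"]
22. n1.idx = 19  [19]
23. n11.depth = "nx"  ["nx"]
24. n13.off = true  [true]
25. n13.ok = "ur"  ["ur"]
26. n14.lim = 15  [terminal]
27. n13.idx = 1  [1]
28. n12.env = 2  [2]
29. n12.hot = false  [B.idx > 1]
30. n11.sig = false  [A.hot == true]
31. n11.acc = false  [false]
32. n11.val = "x"  [if A.hot then S.depth else "x"]
33. n0.sig = false  [S₁.sig == true]
34. n0.acc = false  [S₁.acc == true]
35. n0.val = "vwx"  [S₀.depth ++ S₁.val]

"vwx"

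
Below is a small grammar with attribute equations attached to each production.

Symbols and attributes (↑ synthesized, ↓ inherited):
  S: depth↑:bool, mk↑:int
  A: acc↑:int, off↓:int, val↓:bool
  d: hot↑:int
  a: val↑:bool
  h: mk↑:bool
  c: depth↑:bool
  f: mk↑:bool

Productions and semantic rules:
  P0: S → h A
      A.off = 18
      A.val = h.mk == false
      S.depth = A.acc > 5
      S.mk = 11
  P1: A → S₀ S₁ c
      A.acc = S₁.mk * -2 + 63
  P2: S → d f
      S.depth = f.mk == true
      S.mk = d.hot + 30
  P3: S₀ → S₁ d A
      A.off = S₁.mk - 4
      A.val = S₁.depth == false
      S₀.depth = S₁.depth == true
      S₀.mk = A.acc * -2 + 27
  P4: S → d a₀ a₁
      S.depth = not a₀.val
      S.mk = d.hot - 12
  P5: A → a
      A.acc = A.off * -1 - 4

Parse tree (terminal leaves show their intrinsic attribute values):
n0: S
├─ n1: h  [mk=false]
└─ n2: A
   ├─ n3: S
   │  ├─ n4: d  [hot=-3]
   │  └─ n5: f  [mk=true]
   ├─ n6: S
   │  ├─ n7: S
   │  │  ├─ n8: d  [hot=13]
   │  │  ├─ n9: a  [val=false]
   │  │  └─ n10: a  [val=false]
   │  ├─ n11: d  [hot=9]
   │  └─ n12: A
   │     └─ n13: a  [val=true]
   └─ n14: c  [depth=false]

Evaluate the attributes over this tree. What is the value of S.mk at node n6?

1. n1.mk = false  [terminal]
2. n2.off = 18  [18]
3. n2.val = true  [h.mk == false]
4. n4.hot = -3  [terminal]
5. n5.mk = true  [terminal]
6. n3.depth = true  [f.mk == true]
7. n3.mk = 27  [d.hot + 30]
8. n8.hot = 13  [terminal]
9. n9.val = false  [terminal]
10. n10.val = false  [terminal]
11. n7.depth = true  [not a₀.val]
12. n7.mk = 1  [d.hot - 12]
13. n11.hot = 9  [terminal]
14. n12.off = -3  [S₁.mk - 4]
15. n12.val = false  [S₁.depth == false]
16. n13.val = true  [terminal]
17. n12.acc = -1  [A.off * -1 - 4]
18. n6.depth = true  [S₁.depth == true]
19. n6.mk = 29  [A.acc * -2 + 27]
20. n14.depth = false  [terminal]
21. n2.acc = 5  [S₁.mk * -2 + 63]
22. n0.depth = false  [A.acc > 5]
23. n0.mk = 11  [11]

29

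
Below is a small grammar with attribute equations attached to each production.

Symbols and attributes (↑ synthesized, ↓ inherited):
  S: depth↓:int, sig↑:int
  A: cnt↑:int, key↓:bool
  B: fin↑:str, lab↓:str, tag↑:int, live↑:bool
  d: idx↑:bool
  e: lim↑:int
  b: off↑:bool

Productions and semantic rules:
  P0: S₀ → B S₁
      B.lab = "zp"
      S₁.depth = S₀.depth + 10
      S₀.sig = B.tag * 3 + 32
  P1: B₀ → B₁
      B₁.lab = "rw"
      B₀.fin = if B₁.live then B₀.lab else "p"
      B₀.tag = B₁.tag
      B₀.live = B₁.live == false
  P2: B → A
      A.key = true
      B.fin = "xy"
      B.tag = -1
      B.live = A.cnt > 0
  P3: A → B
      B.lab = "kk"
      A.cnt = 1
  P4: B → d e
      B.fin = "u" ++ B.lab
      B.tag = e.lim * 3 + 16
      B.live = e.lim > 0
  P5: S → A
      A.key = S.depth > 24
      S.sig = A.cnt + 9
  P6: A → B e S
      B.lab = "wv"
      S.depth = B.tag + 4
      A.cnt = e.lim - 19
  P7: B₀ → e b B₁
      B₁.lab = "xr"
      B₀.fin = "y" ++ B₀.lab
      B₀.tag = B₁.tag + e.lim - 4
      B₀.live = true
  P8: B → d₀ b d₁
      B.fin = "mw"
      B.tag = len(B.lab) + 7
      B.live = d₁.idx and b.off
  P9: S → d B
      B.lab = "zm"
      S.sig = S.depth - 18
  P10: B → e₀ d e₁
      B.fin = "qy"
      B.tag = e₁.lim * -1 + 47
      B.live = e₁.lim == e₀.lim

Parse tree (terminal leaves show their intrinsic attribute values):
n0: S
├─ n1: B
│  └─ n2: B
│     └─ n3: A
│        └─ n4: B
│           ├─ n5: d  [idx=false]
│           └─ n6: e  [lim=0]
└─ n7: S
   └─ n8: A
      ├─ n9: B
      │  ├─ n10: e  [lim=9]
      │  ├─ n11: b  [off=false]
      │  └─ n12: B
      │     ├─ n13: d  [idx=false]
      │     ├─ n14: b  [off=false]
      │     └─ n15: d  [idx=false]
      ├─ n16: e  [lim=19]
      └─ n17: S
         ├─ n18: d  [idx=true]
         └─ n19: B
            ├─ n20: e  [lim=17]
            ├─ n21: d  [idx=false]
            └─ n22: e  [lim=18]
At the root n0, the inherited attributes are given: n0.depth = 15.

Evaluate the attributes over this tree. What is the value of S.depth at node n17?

18

1. n0.depth = 15  [given at root]
2. n1.lab = "zp"  ["zp"]
3. n2.lab = "rw"  ["rw"]
4. n3.key = true  [true]
5. n4.lab = "kk"  ["kk"]
6. n5.idx = false  [terminal]
7. n6.lim = 0  [terminal]
8. n4.fin = "ukk"  ["u" ++ B.lab]
9. n4.tag = 16  [e.lim * 3 + 16]
10. n4.live = false  [e.lim > 0]
11. n3.cnt = 1  [1]
12. n2.fin = "xy"  ["xy"]
13. n2.tag = -1  [-1]
14. n2.live = true  [A.cnt > 0]
15. n1.fin = "zp"  [if B₁.live then B₀.lab else "p"]
16. n1.tag = -1  [B₁.tag]
17. n1.live = false  [B₁.live == false]
18. n7.depth = 25  [S₀.depth + 10]
19. n8.key = true  [S.depth > 24]
20. n9.lab = "wv"  ["wv"]
21. n10.lim = 9  [terminal]
22. n11.off = false  [terminal]
23. n12.lab = "xr"  ["xr"]
24. n13.idx = false  [terminal]
25. n14.off = false  [terminal]
26. n15.idx = false  [terminal]
27. n12.fin = "mw"  ["mw"]
28. n12.tag = 9  [len(B.lab) + 7]
29. n12.live = false  [d₁.idx and b.off]
30. n9.fin = "ywv"  ["y" ++ B₀.lab]
31. n9.tag = 14  [B₁.tag + e.lim - 4]
32. n9.live = true  [true]
33. n16.lim = 19  [terminal]
34. n17.depth = 18  [B.tag + 4]
35. n18.idx = true  [terminal]
36. n19.lab = "zm"  ["zm"]
37. n20.lim = 17  [terminal]
38. n21.idx = false  [terminal]
39. n22.lim = 18  [terminal]
40. n19.fin = "qy"  ["qy"]
41. n19.tag = 29  [e₁.lim * -1 + 47]
42. n19.live = false  [e₁.lim == e₀.lim]
43. n17.sig = 0  [S.depth - 18]
44. n8.cnt = 0  [e.lim - 19]
45. n7.sig = 9  [A.cnt + 9]
46. n0.sig = 29  [B.tag * 3 + 32]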